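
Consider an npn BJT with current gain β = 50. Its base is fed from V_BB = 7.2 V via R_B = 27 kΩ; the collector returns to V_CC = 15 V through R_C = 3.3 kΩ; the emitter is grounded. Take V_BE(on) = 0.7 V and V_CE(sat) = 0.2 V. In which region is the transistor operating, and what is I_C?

Assume active: I_B = (7.2 − 0.7)/27 = 0.241 mA, giving I_C = β·I_B = 12 mA.
But then V_CE = 15 − 12×3.3 = -24.7 V < V_CE(sat) = 0.2 V — impossible in the active region.
So the transistor is saturated. With V_CE = 0.2 V, I_C = (V_CC − 0.2)/R_C = 14.8/3.3 = 4.48 mA.
Check: β·I_B = 12 mA > I_C = 4.48 mA, confirming saturation.

saturation; I_C ≈ 4.5 mA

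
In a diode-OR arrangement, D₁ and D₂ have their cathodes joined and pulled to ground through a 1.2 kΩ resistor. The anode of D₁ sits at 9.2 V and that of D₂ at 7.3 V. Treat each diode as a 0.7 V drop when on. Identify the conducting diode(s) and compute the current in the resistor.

Assume both conduct. Then node N would need to be at both 9.2−0.7 = 8.5 V and 7.3−0.7 = 6.6 V, which is impossible.
Assume only D₁ conducts: V_N = 9.2 − 0.7 = 8.5 V, so I_R = 8.5/1.2 = 7.08 mA.
Check D₂: its anode-to-cathode voltage is 7.3 − 8.5 = -1.2 V < 0.7 V, so it is off. The assumption is consistent.

Only D₁ conducts; I_R ≈ 7.1 mA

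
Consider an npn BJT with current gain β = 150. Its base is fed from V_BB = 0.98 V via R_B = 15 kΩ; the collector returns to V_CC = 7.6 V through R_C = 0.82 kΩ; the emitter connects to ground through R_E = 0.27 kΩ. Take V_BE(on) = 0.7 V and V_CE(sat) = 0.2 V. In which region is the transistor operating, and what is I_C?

active; I_C ≈ 0.75 mA

Assume active. Base-emitter loop: I_B = (V_BB − V_BE)/(R_B + (β+1)R_E) = (0.98 − 0.7)/(15 + 151×0.27) = 0.00502 mA.
I_C = β·I_B = 150×0.00502 = 0.753 mA.
V_CE = V_CC − I_C·R_C − I_E·R_E = 7.6 − 0.753×0.82 − 0.758×0.27 = 6.78 V > V_CE(sat), so the active-region assumption holds.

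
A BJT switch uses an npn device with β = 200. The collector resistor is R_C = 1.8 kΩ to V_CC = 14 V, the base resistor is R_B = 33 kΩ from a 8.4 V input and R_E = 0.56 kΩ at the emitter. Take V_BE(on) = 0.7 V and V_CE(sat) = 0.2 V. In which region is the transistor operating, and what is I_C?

Assume active: I_B = (8.4 − 0.7)/(33 + 201×0.56) = 0.0529 mA, I_C = β·I_B = 10.6 mA.
Then V_CE = 14 − 10.6×1.8 − 10.6×0.56 = -11 V < 0.2 V — the active assumption fails.
Re-solve with V_CE = 0.2 V. KCL at the emitter: V_E/R_E = (V_BB−0.7−V_E)/R_B + (V_CC−0.2−V_E)/R_C, giving V_E = 3.33 V.
I_C = (V_CC − 0.2 − V_E)/R_C = (13.8 − 3.33)/1.8 = 5.82 mA.
Check: I_B = (7.7 − 3.33)/33 = 0.132 mA, and β·I_B = 26.5 mA > I_C, confirming saturation.

saturation; I_C ≈ 5.8 mA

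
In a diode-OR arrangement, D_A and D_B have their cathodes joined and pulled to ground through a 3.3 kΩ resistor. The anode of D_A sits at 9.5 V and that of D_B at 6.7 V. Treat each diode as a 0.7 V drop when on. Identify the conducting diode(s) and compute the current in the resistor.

Assume both conduct. Then node N would need to be at both 9.5−0.7 = 8.8 V and 6.7−0.7 = 6 V, which is impossible.
Assume only D_A conducts: V_N = 9.5 − 0.7 = 8.8 V, so I_R = 8.8/3.3 = 2.67 mA.
Check D_B: its anode-to-cathode voltage is 6.7 − 8.8 = -2.1 V < 0.7 V, so it is off. The assumption is consistent.

Only D_A conducts; I_R ≈ 2.7 mA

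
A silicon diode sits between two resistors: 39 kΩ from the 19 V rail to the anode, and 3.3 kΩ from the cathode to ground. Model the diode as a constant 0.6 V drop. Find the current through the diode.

The two resistors are in series with the diode, so KVL gives 19 = I·39 + 0.6 + I·3.3.
I = (19 − 0.6) / (39 + 3.3) kΩ = 18.4 / 42.3 = 0.435 mA.

I ≈ 0.43 mA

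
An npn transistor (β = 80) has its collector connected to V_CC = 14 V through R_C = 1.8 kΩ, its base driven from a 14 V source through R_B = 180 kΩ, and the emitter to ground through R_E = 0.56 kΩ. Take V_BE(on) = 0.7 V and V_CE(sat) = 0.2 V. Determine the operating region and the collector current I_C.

Assume active. Base-emitter loop: I_B = (V_BB − V_BE)/(R_B + (β+1)R_E) = (14 − 0.7)/(180 + 81×0.56) = 0.059 mA.
I_C = β·I_B = 80×0.059 = 4.72 mA.
V_CE = V_CC − I_C·R_C − I_E·R_E = 14 − 4.72×1.8 − 4.78×0.56 = 2.82 V > V_CE(sat), so the active-region assumption holds.

active; I_C ≈ 4.7 mA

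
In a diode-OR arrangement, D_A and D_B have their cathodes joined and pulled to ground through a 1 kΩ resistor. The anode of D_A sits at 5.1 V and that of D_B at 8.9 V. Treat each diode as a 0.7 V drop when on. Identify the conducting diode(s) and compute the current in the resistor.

Only D_B conducts; I_R ≈ 8.2 mA

Assume both conduct. Then node N would need to be at both 5.1−0.7 = 4.4 V and 8.9−0.7 = 8.2 V, which is impossible.
Assume only D_B conducts: V_N = 8.9 − 0.7 = 8.2 V, so I_R = 8.2/1 = 8.2 mA.
Check D_A: its anode-to-cathode voltage is 5.1 − 8.2 = -3.1 V < 0.7 V, so it is off. The assumption is consistent.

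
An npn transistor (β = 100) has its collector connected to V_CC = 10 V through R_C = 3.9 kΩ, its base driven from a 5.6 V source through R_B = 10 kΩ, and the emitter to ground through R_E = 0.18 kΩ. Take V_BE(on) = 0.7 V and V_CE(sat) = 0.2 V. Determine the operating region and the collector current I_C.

Assume active: I_B = (5.6 − 0.7)/(10 + 101×0.18) = 0.174 mA, I_C = β·I_B = 17.4 mA.
Then V_CE = 10 − 17.4×3.9 − 17.6×0.18 = -61 V < 0.2 V — the active assumption fails.
Re-solve with V_CE = 0.2 V. KCL at the emitter: V_E/R_E = (V_BB−0.7−V_E)/R_B + (V_CC−0.2−V_E)/R_C, giving V_E = 0.508 V.
I_C = (V_CC − 0.2 − V_E)/R_C = (9.8 − 0.508)/3.9 = 2.38 mA.
Check: I_B = (4.9 − 0.508)/10 = 0.439 mA, and β·I_B = 43.9 mA > I_C, confirming saturation.

saturation; I_C ≈ 2.4 mA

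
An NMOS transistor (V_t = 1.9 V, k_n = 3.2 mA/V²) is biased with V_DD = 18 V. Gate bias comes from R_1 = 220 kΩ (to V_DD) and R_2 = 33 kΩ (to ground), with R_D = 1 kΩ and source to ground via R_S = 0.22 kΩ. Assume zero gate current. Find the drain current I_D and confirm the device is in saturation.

V_G = V_DD·R_2/(R_1+R_2) = 18×33/253 = 2.35 V.
Assume saturation: I_D = (k_n/2)(V_GS − V_t)² with V_GS = V_G − I_D·R_S = 2.35 − 0.22·I_D.
Substituting gives 0.0774·I_D² − 1.32·I_D + 0.321 = 0, with roots I_D = 0.248 or 16.7 mA.
The root I_D = 16.7 mA gives V_GS = -1.33 V ≤ V_t, so take I_D = 0.248 mA.
Then V_GS = 2.29 V and V_DS = V_DD − I_D(R_D+R_S) = 18 − 0.248×1.22 = 17.7 V.
Saturation requires V_DS ≥ V_GS − V_t = 0.393 V; 17.7 ≥ 0.393 ✓.

I_D ≈ 0.25 mA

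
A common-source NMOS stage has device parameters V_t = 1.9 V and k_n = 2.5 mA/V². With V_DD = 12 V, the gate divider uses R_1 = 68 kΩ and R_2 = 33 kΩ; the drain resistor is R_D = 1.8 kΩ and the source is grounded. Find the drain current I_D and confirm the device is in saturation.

I_D ≈ 5.1 mA

V_G = V_DD·R_2/(R_1+R_2) = 12×33/101 = 3.92 V. With the source grounded, V_GS = V_G = 3.92 V.
Assume saturation: I_D = (k_n/2)(V_GS − V_t)² = (2.5/2)×(3.92 − 1.9)² = 1.25×2.02² = 5.1 mA.
V_DS = V_DD − I_D·R_D = 12 − 5.1×1.8 = 2.81 V.
Saturation requires V_DS ≥ V_GS − V_t = 2.02 V; 2.81 ≥ 2.02 ✓.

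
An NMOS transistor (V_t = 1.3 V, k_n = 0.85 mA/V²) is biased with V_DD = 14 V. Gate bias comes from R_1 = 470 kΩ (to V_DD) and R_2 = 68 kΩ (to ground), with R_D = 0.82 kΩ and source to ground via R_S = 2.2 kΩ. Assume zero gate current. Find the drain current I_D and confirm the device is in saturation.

I_D ≈ 0.053 mA

V_G = V_DD·R_2/(R_1+R_2) = 14×68/538 = 1.77 V.
Assume saturation: I_D = (k_n/2)(V_GS − V_t)² with V_GS = V_G − I_D·R_S = 1.77 − 2.2·I_D.
Substituting gives 2.06·I_D² − 1.88·I_D + 0.0937 = 0, with roots I_D = 0.053 or 0.86 mA.
The root I_D = 0.86 mA gives V_GS = -0.123 V ≤ V_t, so take I_D = 0.053 mA.
Then V_GS = 1.65 V and V_DS = V_DD − I_D(R_D+R_S) = 14 − 0.053×3.02 = 13.8 V.
Saturation requires V_DS ≥ V_GS − V_t = 0.353 V; 13.8 ≥ 0.353 ✓.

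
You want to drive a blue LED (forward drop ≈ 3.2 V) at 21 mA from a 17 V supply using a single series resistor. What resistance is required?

The resistor drops V_S − V_D = 17 − 3.2 = 13.8 V at 21 mA.
R = 13.8 V / 21 mA = 0.657 kΩ.

R ≈ 0.66 kΩ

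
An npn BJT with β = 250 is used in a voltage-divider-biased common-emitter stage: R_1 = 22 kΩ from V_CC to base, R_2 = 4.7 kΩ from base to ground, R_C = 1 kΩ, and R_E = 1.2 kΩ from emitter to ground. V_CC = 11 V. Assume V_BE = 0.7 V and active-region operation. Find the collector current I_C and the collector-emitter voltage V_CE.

Thevenize the base divider: V_Th = V_CC·R_2/(R_1+R_2) = 11×4.7/26.7 = 1.94 V, R_Th = R_1‖R_2 = 3.87 kΩ.
Base-emitter loop: V_Th = I_B·R_Th + V_BE + (β+1)I_B·R_E, so I_B = (1.94 − 0.7) / (3.87 + 251×1.2) = 0.00405 mA.
I_C = β·I_B = 250×0.00405 = 1.01 mA, and I_E = (β+1)I_B = 1.02 mA.
V_CE = V_CC − I_C·R_C − I_E·R_E = 11 − 1.01×1 − 1.02×1.2 = 8.77 V.
V_CE = 8.77 V > 0.2 V confirms active-region operation.

I_C ≈ 1 mA, V_CE ≈ 8.8 V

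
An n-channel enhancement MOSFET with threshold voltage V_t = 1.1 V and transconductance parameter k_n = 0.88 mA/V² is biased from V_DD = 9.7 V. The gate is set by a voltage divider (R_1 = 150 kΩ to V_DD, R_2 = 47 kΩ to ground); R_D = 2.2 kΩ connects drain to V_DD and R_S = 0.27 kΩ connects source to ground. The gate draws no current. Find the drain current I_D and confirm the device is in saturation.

I_D ≈ 0.51 mA

V_G = V_DD·R_2/(R_1+R_2) = 9.7×47/197 = 2.31 V.
Assume saturation: I_D = (k_n/2)(V_GS − V_t)² with V_GS = V_G − I_D·R_S = 2.31 − 0.27·I_D.
Substituting gives 0.0321·I_D² − 1.29·I_D + 0.649 = 0, with roots I_D = 0.51 or 39.7 mA.
The root I_D = 39.7 mA gives V_GS = -8.39 V ≤ V_t, so take I_D = 0.51 mA.
Then V_GS = 2.18 V and V_DS = V_DD − I_D(R_D+R_S) = 9.7 − 0.51×2.47 = 8.44 V.
Saturation requires V_DS ≥ V_GS − V_t = 1.08 V; 8.44 ≥ 1.08 ✓.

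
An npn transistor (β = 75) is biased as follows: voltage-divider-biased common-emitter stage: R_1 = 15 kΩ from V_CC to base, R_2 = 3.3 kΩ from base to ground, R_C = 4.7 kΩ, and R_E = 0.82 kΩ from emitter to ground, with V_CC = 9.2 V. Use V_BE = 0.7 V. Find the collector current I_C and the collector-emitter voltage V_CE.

Thevenize the base divider: V_Th = V_CC·R_2/(R_1+R_2) = 9.2×3.3/18.3 = 1.66 V, R_Th = R_1‖R_2 = 2.7 kΩ.
Base-emitter loop: V_Th = I_B·R_Th + V_BE + (β+1)I_B·R_E, so I_B = (1.66 − 0.7) / (2.7 + 76×0.82) = 0.0147 mA.
I_C = β·I_B = 75×0.0147 = 1.11 mA, and I_E = (β+1)I_B = 1.12 mA.
V_CE = V_CC − I_C·R_C − I_E·R_E = 9.2 − 1.11×4.7 − 1.12×0.82 = 3.08 V.
V_CE = 3.08 V > 0.2 V confirms active-region operation.

I_C ≈ 1.1 mA, V_CE ≈ 3.1 V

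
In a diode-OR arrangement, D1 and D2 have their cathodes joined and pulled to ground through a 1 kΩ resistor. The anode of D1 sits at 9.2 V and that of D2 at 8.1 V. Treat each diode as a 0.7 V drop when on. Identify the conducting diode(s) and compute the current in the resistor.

Assume both conduct. Then node N would need to be at both 9.2−0.7 = 8.5 V and 8.1−0.7 = 7.4 V, which is impossible.
Assume only D1 conducts: V_N = 9.2 − 0.7 = 8.5 V, so I_R = 8.5/1 = 8.5 mA.
Check D2: its anode-to-cathode voltage is 8.1 − 8.5 = -0.4 V < 0.7 V, so it is off. The assumption is consistent.

Only D1 conducts; I_R ≈ 8.5 mA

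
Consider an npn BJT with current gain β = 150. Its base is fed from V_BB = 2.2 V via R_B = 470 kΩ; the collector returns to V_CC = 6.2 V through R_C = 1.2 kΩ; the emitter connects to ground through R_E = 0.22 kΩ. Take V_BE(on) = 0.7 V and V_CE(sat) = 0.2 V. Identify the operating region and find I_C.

active; I_C ≈ 0.45 mA

Assume active. Base-emitter loop: I_B = (V_BB − V_BE)/(R_B + (β+1)R_E) = (2.2 − 0.7)/(470 + 151×0.22) = 0.00298 mA.
I_C = β·I_B = 150×0.00298 = 0.447 mA.
V_CE = V_CC − I_C·R_C − I_E·R_E = 6.2 − 0.447×1.2 − 0.45×0.22 = 5.56 V > V_CE(sat), so the active-region assumption holds.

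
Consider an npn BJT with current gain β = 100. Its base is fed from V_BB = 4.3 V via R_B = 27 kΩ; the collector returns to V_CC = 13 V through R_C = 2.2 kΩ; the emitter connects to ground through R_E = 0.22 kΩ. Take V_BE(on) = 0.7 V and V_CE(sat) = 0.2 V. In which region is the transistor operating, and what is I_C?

saturation; I_C ≈ 5.3 mA

Assume active: I_B = (4.3 − 0.7)/(27 + 101×0.22) = 0.0731 mA, I_C = β·I_B = 7.31 mA.
Then V_CE = 13 − 7.31×2.2 − 7.39×0.22 = -4.72 V < 0.2 V — the active assumption fails.
Re-solve with V_CE = 0.2 V. KCL at the emitter: V_E/R_E = (V_BB−0.7−V_E)/R_B + (V_CC−0.2−V_E)/R_C, giving V_E = 1.18 V.
I_C = (V_CC − 0.2 − V_E)/R_C = (12.8 − 1.18)/2.2 = 5.28 mA.
Check: I_B = (3.6 − 1.18)/27 = 0.0896 mA, and β·I_B = 8.96 mA > I_C, confirming saturation.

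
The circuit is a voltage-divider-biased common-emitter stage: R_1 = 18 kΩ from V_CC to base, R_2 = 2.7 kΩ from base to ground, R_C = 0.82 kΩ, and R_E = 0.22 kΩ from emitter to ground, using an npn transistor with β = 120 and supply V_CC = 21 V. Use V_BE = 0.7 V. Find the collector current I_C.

Thevenize the base divider: V_Th = V_CC·R_2/(R_1+R_2) = 21×2.7/20.7 = 2.74 V, R_Th = R_1‖R_2 = 2.35 kΩ.
Base-emitter loop: V_Th = I_B·R_Th + V_BE + (β+1)I_B·R_E, so I_B = (2.74 − 0.7) / (2.35 + 121×0.22) = 0.0704 mA.
I_C = β·I_B = 120×0.0704 = 8.45 mA, and I_E = (β+1)I_B = 8.52 mA.
V_CE = V_CC − I_C·R_C − I_E·R_E = 21 − 8.45×0.82 − 8.52×0.22 = 12.2 V.
V_CE = 12.2 V > 0.2 V confirms active-region operation.

I_C ≈ 8.4 mA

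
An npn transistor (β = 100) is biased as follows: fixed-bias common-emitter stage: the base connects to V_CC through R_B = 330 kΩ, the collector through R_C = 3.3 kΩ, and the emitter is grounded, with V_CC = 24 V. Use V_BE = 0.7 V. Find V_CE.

V_CE ≈ 0.7 V

Base loop: V_CC = I_B·R_B + V_BE, so I_B = (24 − 0.7)/330 kΩ = 0.0706 mA.
In the active region I_C = β·I_B = 100 × 0.0706 = 7.06 mA.
Collector loop: V_CE = V_CC − I_C·R_C = 24 − 7.06×3.3 = 0.7 V.
Since V_CE = 0.7 V > V_CE(sat) ≈ 0.2 V, the transistor is in the active region as assumed.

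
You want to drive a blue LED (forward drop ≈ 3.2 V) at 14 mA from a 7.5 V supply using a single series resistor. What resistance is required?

R ≈ 0.31 kΩ

The resistor drops V_S − V_D = 7.5 − 3.2 = 4.3 V at 14 mA.
R = 4.3 V / 14 mA = 0.307 kΩ.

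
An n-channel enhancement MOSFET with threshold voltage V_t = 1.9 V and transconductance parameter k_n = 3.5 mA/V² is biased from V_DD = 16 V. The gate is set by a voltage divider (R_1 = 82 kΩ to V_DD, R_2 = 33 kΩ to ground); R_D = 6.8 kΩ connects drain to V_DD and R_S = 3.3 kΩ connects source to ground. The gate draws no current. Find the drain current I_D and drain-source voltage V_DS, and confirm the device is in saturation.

V_G = V_DD·R_2/(R_1+R_2) = 16×33/115 = 4.59 V.
Assume saturation: I_D = (k_n/2)(V_GS − V_t)² with V_GS = V_G − I_D·R_S = 4.59 − 3.3·I_D.
Substituting gives 19.1·I_D² − 32.1·I_D + 12.7 = 0, with roots I_D = 0.633 or 1.05 mA.
The root I_D = 1.05 mA gives V_GS = 1.13 V ≤ V_t, so take I_D = 0.633 mA.
Then V_GS = 2.5 V and V_DS = V_DD − I_D(R_D+R_S) = 16 − 0.633×10.1 = 9.6 V.
Saturation requires V_DS ≥ V_GS − V_t = 0.602 V; 9.6 ≥ 0.602 ✓.

I_D ≈ 0.63 mA, V_DS ≈ 9.6 V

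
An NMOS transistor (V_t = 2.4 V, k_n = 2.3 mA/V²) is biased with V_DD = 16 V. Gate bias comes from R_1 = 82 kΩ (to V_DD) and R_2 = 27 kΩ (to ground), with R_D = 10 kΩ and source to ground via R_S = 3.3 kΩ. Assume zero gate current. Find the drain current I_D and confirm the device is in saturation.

V_G = V_DD·R_2/(R_1+R_2) = 16×27/109 = 3.96 V.
Assume saturation: I_D = (k_n/2)(V_GS − V_t)² with V_GS = V_G − I_D·R_S = 3.96 − 3.3·I_D.
Substituting gives 12.5·I_D² − 12.9·I_D + 2.81 = 0, with roots I_D = 0.315 or 0.712 mA.
The root I_D = 0.712 mA gives V_GS = 1.61 V ≤ V_t, so take I_D = 0.315 mA.
Then V_GS = 2.92 V and V_DS = V_DD − I_D(R_D+R_S) = 16 − 0.315×13.3 = 11.8 V.
Saturation requires V_DS ≥ V_GS − V_t = 0.523 V; 11.8 ≥ 0.523 ✓.

I_D ≈ 0.32 mA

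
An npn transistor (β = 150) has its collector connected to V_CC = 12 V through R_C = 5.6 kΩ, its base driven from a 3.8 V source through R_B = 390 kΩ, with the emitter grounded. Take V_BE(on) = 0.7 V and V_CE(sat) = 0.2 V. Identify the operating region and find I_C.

Assume active. Base-emitter loop: I_B = (V_BB − V_BE)/R_B = (3.8 − 0.7)/390 = 0.00795 mA.
I_C = β·I_B = 150×0.00795 = 1.19 mA.
V_CE = V_CC − I_C·R_C = 12 − 1.19×5.6 = 5.32 V > V_CE(sat), so the active-region assumption holds.

active; I_C ≈ 1.2 mA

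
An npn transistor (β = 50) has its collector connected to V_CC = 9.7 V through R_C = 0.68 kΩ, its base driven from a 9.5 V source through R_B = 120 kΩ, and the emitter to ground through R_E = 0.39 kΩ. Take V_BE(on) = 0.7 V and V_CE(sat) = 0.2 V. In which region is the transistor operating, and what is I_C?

active; I_C ≈ 3.1 mA

Assume active. Base-emitter loop: I_B = (V_BB − V_BE)/(R_B + (β+1)R_E) = (9.5 − 0.7)/(120 + 51×0.39) = 0.0629 mA.
I_C = β·I_B = 50×0.0629 = 3.15 mA.
V_CE = V_CC − I_C·R_C − I_E·R_E = 9.7 − 3.15×0.68 − 3.21×0.39 = 6.31 V > V_CE(sat), so the active-region assumption holds.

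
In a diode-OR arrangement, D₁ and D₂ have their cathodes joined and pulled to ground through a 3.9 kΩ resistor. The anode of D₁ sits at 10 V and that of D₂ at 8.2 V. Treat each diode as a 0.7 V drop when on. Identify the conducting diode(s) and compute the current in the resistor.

Only D₁ conducts; I_R ≈ 2.4 mA

Assume both conduct. Then node N would need to be at both 10−0.7 = 9.3 V and 8.2−0.7 = 7.5 V, which is impossible.
Assume only D₁ conducts: V_N = 10 − 0.7 = 9.3 V, so I_R = 9.3/3.9 = 2.38 mA.
Check D₂: its anode-to-cathode voltage is 8.2 − 9.3 = -1.1 V < 0.7 V, so it is off. The assumption is consistent.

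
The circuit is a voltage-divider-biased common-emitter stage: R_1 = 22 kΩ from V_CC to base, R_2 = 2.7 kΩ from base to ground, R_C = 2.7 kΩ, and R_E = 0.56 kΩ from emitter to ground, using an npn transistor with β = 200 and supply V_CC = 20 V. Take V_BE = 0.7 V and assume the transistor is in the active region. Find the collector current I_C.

Thevenize the base divider: V_Th = V_CC·R_2/(R_1+R_2) = 20×2.7/24.7 = 2.19 V, R_Th = R_1‖R_2 = 2.4 kΩ.
Base-emitter loop: V_Th = I_B·R_Th + V_BE + (β+1)I_B·R_E, so I_B = (2.19 − 0.7) / (2.4 + 201×0.56) = 0.0129 mA.
I_C = β·I_B = 200×0.0129 = 2.59 mA, and I_E = (β+1)I_B = 2.6 mA.
V_CE = V_CC − I_C·R_C − I_E·R_E = 20 − 2.59×2.7 − 2.6×0.56 = 11.6 V.
V_CE = 11.6 V > 0.2 V confirms active-region operation.

I_C ≈ 2.6 mA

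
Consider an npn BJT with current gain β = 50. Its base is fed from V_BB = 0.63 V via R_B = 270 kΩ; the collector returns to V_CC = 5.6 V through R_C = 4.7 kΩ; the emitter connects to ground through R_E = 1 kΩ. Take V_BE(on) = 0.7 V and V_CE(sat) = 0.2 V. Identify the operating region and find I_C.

cutoff; I_C ≈ 0

V_BB = 0.63 V ≤ V_BE(on) = 0.7 V, so the base-emitter junction is not forward biased.
The transistor is in cutoff: I_B = I_C = 0.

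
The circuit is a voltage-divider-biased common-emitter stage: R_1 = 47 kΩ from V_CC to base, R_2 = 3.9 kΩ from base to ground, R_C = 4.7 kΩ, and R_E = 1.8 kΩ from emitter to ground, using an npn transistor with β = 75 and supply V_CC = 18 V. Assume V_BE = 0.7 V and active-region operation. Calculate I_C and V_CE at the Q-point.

I_C ≈ 0.36 mA, V_CE ≈ 16 V

Thevenize the base divider: V_Th = V_CC·R_2/(R_1+R_2) = 18×3.9/50.9 = 1.38 V, R_Th = R_1‖R_2 = 3.6 kΩ.
Base-emitter loop: V_Th = I_B·R_Th + V_BE + (β+1)I_B·R_E, so I_B = (1.38 − 0.7) / (3.6 + 76×1.8) = 0.00484 mA.
I_C = β·I_B = 75×0.00484 = 0.363 mA, and I_E = (β+1)I_B = 0.368 mA.
V_CE = V_CC − I_C·R_C − I_E·R_E = 18 − 0.363×4.7 − 0.368×1.8 = 15.6 V.
V_CE = 15.6 V > 0.2 V confirms active-region operation.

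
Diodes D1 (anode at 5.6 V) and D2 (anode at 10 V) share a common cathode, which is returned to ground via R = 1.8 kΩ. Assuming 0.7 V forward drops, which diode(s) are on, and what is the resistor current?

Assume both conduct. Then node N would need to be at both 5.6−0.7 = 4.9 V and 10−0.7 = 9.3 V, which is impossible.
Assume only D2 conducts: V_N = 10 − 0.7 = 9.3 V, so I_R = 9.3/1.8 = 5.17 mA.
Check D1: its anode-to-cathode voltage is 5.6 − 9.3 = -3.7 V < 0.7 V, so it is off. The assumption is consistent.

Only D2 conducts; I_R ≈ 5.2 mA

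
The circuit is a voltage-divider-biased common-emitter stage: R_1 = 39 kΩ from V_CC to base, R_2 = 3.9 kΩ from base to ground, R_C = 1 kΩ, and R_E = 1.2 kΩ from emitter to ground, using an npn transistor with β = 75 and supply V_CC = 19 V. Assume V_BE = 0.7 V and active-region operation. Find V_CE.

V_CE ≈ 17 V

Thevenize the base divider: V_Th = V_CC·R_2/(R_1+R_2) = 19×3.9/42.9 = 1.73 V, R_Th = R_1‖R_2 = 3.55 kΩ.
Base-emitter loop: V_Th = I_B·R_Th + V_BE + (β+1)I_B·R_E, so I_B = (1.73 − 0.7) / (3.55 + 76×1.2) = 0.0108 mA.
I_C = β·I_B = 75×0.0108 = 0.813 mA, and I_E = (β+1)I_B = 0.824 mA.
V_CE = V_CC − I_C·R_C − I_E·R_E = 19 − 0.813×1 − 0.824×1.2 = 17.2 V.
V_CE = 17.2 V > 0.2 V confirms active-region operation.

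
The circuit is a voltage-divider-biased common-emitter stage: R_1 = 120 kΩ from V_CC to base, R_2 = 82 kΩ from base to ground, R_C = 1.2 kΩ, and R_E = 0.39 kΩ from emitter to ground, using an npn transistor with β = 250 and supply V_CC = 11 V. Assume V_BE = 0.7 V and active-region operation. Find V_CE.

V_CE ≈ 0.78 V

Thevenize the base divider: V_Th = V_CC·R_2/(R_1+R_2) = 11×82/202 = 4.47 V, R_Th = R_1‖R_2 = 48.7 kΩ.
Base-emitter loop: V_Th = I_B·R_Th + V_BE + (β+1)I_B·R_E, so I_B = (4.47 − 0.7) / (48.7 + 251×0.39) = 0.0257 mA.
I_C = β·I_B = 250×0.0257 = 6.42 mA, and I_E = (β+1)I_B = 6.45 mA.
V_CE = V_CC − I_C·R_C − I_E·R_E = 11 − 6.42×1.2 − 6.45×0.39 = 0.781 V.
V_CE = 0.781 V > 0.2 V confirms active-region operation.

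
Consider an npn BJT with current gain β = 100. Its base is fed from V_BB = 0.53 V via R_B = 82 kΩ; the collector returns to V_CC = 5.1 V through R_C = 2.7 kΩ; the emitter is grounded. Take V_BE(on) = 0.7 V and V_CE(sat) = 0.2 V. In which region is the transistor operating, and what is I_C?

cutoff; I_C ≈ 0

V_BB = 0.53 V ≤ V_BE(on) = 0.7 V, so the base-emitter junction is not forward biased.
The transistor is in cutoff: I_B = I_C = 0.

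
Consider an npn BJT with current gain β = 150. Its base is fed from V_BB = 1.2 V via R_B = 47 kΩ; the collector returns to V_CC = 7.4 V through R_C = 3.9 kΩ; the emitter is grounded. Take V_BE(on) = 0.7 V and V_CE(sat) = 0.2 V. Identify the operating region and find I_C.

Assume active. Base-emitter loop: I_B = (V_BB − V_BE)/R_B = (1.2 − 0.7)/47 = 0.0106 mA.
I_C = β·I_B = 150×0.0106 = 1.6 mA.
V_CE = V_CC − I_C·R_C = 7.4 − 1.6×3.9 = 1.18 V > V_CE(sat), so the active-region assumption holds.

active; I_C ≈ 1.6 mA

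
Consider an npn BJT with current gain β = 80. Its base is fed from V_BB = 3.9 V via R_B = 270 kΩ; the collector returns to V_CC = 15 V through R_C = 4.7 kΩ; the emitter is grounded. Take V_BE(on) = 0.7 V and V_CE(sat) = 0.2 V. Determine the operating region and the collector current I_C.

Assume active. Base-emitter loop: I_B = (V_BB − V_BE)/R_B = (3.9 − 0.7)/270 = 0.0119 mA.
I_C = β·I_B = 80×0.0119 = 0.948 mA.
V_CE = V_CC − I_C·R_C = 15 − 0.948×4.7 = 10.5 V > V_CE(sat), so the active-region assumption holds.

active; I_C ≈ 0.95 mA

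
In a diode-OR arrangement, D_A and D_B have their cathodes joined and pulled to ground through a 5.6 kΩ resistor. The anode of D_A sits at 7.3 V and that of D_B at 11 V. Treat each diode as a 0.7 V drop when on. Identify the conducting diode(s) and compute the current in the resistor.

Only D_B conducts; I_R ≈ 1.8 mA

Assume both conduct. Then node N would need to be at both 7.3−0.7 = 6.6 V and 11−0.7 = 10.3 V, which is impossible.
Assume only D_B conducts: V_N = 11 − 0.7 = 10.3 V, so I_R = 10.3/5.6 = 1.84 mA.
Check D_A: its anode-to-cathode voltage is 7.3 − 10.3 = -3 V < 0.7 V, so it is off. The assumption is consistent.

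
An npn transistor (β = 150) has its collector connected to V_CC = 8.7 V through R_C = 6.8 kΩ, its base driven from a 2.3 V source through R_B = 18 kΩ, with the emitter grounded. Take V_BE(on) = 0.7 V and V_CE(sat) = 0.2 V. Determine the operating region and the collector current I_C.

Assume active: I_B = (2.3 − 0.7)/18 = 0.0889 mA, giving I_C = β·I_B = 13.3 mA.
But then V_CE = 8.7 − 13.3×6.8 = -82 V < V_CE(sat) = 0.2 V — impossible in the active region.
So the transistor is saturated. With V_CE = 0.2 V, I_C = (V_CC − 0.2)/R_C = 8.5/6.8 = 1.25 mA.
Check: β·I_B = 13.3 mA > I_C = 1.25 mA, confirming saturation.

saturation; I_C ≈ 1.2 mA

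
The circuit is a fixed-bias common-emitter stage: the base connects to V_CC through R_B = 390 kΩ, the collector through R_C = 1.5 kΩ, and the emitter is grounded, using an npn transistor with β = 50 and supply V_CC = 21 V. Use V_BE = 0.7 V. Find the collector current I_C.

Base loop: V_CC = I_B·R_B + V_BE, so I_B = (21 − 0.7)/390 kΩ = 0.0521 mA.
In the active region I_C = β·I_B = 50 × 0.0521 = 2.6 mA.
Collector loop: V_CE = V_CC − I_C·R_C = 21 − 2.6×1.5 = 17.1 V.
Since V_CE = 17.1 V > V_CE(sat) ≈ 0.2 V, the transistor is in the active region as assumed.

I_C ≈ 2.6 mA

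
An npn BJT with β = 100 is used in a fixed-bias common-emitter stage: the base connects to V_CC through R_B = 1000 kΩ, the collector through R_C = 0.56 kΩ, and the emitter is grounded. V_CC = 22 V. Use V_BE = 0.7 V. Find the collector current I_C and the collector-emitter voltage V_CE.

I_C ≈ 2.1 mA, V_CE ≈ 21 V

Base loop: V_CC = I_B·R_B + V_BE, so I_B = (22 − 0.7)/1000 kΩ = 0.0213 mA.
In the active region I_C = β·I_B = 100 × 0.0213 = 2.13 mA.
Collector loop: V_CE = V_CC − I_C·R_C = 22 − 2.13×0.56 = 20.8 V.
Since V_CE = 20.8 V > V_CE(sat) ≈ 0.2 V, the transistor is in the active region as assumed.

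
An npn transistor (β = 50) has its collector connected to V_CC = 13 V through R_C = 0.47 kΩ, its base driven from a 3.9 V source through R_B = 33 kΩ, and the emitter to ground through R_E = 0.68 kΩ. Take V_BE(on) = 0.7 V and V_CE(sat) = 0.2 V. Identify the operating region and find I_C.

Assume active. Base-emitter loop: I_B = (V_BB − V_BE)/(R_B + (β+1)R_E) = (3.9 − 0.7)/(33 + 51×0.68) = 0.0473 mA.
I_C = β·I_B = 50×0.0473 = 2.36 mA.
V_CE = V_CC − I_C·R_C − I_E·R_E = 13 − 2.36×0.47 − 2.41×0.68 = 10.2 V > V_CE(sat), so the active-region assumption holds.

active; I_C ≈ 2.4 mA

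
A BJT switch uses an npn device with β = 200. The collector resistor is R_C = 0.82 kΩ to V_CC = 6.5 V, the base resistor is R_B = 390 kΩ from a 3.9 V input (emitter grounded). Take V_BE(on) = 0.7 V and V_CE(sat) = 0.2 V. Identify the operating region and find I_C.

active; I_C ≈ 1.6 mA

Assume active. Base-emitter loop: I_B = (V_BB − V_BE)/R_B = (3.9 − 0.7)/390 = 0.00821 mA.
I_C = β·I_B = 200×0.00821 = 1.64 mA.
V_CE = V_CC − I_C·R_C = 6.5 − 1.64×0.82 = 5.15 V > V_CE(sat), so the active-region assumption holds.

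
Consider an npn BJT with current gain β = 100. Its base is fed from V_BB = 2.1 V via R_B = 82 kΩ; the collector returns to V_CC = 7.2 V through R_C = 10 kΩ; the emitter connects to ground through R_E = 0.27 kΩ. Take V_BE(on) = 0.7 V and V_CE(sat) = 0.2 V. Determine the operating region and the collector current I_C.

saturation; I_C ≈ 0.68 mA

Assume active: I_B = (2.1 − 0.7)/(82 + 101×0.27) = 0.0128 mA, I_C = β·I_B = 1.28 mA.
Then V_CE = 7.2 − 1.28×10 − 1.29×0.27 = -5.96 V < 0.2 V — the active assumption fails.
Re-solve with V_CE = 0.2 V. KCL at the emitter: V_E/R_E = (V_BB−0.7−V_E)/R_B + (V_CC−0.2−V_E)/R_C, giving V_E = 0.188 V.
I_C = (V_CC − 0.2 − V_E)/R_C = (7 − 0.188)/10 = 0.681 mA.
Check: I_B = (1.4 − 0.188)/82 = 0.0148 mA, and β·I_B = 1.48 mA > I_C, confirming saturation.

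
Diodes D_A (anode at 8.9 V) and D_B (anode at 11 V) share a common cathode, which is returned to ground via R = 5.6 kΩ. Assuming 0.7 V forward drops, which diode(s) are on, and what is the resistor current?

Only D_B conducts; I_R ≈ 1.8 mA

Assume both conduct. Then node N would need to be at both 8.9−0.7 = 8.2 V and 11−0.7 = 10.3 V, which is impossible.
Assume only D_B conducts: V_N = 11 − 0.7 = 10.3 V, so I_R = 10.3/5.6 = 1.84 mA.
Check D_A: its anode-to-cathode voltage is 8.9 − 10.3 = -1.4 V < 0.7 V, so it is off. The assumption is consistent.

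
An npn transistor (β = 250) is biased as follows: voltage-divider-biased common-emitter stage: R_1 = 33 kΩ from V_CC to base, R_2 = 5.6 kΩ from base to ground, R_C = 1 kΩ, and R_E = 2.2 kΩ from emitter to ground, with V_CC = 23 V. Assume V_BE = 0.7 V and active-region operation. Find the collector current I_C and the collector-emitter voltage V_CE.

Thevenize the base divider: V_Th = V_CC·R_2/(R_1+R_2) = 23×5.6/38.6 = 3.34 V, R_Th = R_1‖R_2 = 4.79 kΩ.
Base-emitter loop: V_Th = I_B·R_Th + V_BE + (β+1)I_B·R_E, so I_B = (3.34 − 0.7) / (4.79 + 251×2.2) = 0.00473 mA.
I_C = β·I_B = 250×0.00473 = 1.18 mA, and I_E = (β+1)I_B = 1.19 mA.
V_CE = V_CC − I_C·R_C − I_E·R_E = 23 − 1.18×1 − 1.19×2.2 = 19.2 V.
V_CE = 19.2 V > 0.2 V confirms active-region operation.

I_C ≈ 1.2 mA, V_CE ≈ 19 V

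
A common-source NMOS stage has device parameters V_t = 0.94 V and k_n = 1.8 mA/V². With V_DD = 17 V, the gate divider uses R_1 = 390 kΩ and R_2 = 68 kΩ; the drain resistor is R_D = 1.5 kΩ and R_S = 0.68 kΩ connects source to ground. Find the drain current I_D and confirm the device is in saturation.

V_G = V_DD·R_2/(R_1+R_2) = 17×68/458 = 2.52 V.
Assume saturation: I_D = (k_n/2)(V_GS − V_t)² with V_GS = V_G − I_D·R_S = 2.52 − 0.68·I_D.
Substituting gives 0.416·I_D² − 2.94·I_D + 2.26 = 0, with roots I_D = 0.877 or 6.18 mA.
The root I_D = 6.18 mA gives V_GS = -1.68 V ≤ V_t, so take I_D = 0.877 mA.
Then V_GS = 1.93 V and V_DS = V_DD − I_D(R_D+R_S) = 17 − 0.877×2.18 = 15.1 V.
Saturation requires V_DS ≥ V_GS − V_t = 0.987 V; 15.1 ≥ 0.987 ✓.

I_D ≈ 0.88 mA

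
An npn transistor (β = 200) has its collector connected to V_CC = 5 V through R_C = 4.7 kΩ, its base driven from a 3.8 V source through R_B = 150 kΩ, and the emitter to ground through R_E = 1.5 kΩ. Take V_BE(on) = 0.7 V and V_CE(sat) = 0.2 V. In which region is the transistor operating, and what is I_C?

Assume active: I_B = (3.8 − 0.7)/(150 + 201×1.5) = 0.00687 mA, I_C = β·I_B = 1.37 mA.
Then V_CE = 5 − 1.37×4.7 − 1.38×1.5 = -3.52 V < 0.2 V — the active assumption fails.
Re-solve with V_CE = 0.2 V. KCL at the emitter: V_E/R_E = (V_BB−0.7−V_E)/R_B + (V_CC−0.2−V_E)/R_C, giving V_E = 1.18 V.
I_C = (V_CC − 0.2 − V_E)/R_C = (4.8 − 1.18)/4.7 = 0.771 mA.
Check: I_B = (3.1 − 1.18)/150 = 0.0128 mA, and β·I_B = 2.57 mA > I_C, confirming saturation.

saturation; I_C ≈ 0.77 mA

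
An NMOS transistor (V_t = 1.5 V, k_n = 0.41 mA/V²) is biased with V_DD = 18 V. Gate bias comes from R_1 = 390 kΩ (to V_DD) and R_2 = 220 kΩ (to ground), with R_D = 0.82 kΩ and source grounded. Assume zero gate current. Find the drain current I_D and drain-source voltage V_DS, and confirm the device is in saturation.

V_G = V_DD·R_2/(R_1+R_2) = 18×220/610 = 6.49 V. With the source grounded, V_GS = V_G = 6.49 V.
Assume saturation: I_D = (k_n/2)(V_GS − V_t)² = (0.41/2)×(6.49 − 1.5)² = 0.205×4.99² = 5.11 mA.
V_DS = V_DD − I_D·R_D = 18 − 5.11×0.82 = 13.8 V.
Saturation requires V_DS ≥ V_GS − V_t = 4.99 V; 13.8 ≥ 4.99 ✓.

I_D ≈ 5.1 mA, V_DS ≈ 14 V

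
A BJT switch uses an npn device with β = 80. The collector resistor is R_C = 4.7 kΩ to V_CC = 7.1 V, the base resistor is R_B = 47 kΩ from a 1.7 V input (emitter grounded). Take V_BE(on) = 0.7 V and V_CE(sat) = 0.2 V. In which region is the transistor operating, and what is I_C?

Assume active: I_B = (1.7 − 0.7)/47 = 0.0213 mA, giving I_C = β·I_B = 1.7 mA.
But then V_CE = 7.1 − 1.7×4.7 = -0.9 V < V_CE(sat) = 0.2 V — impossible in the active region.
So the transistor is saturated. With V_CE = 0.2 V, I_C = (V_CC − 0.2)/R_C = 6.9/4.7 = 1.47 mA.
Check: β·I_B = 1.7 mA > I_C = 1.47 mA, confirming saturation.

saturation; I_C ≈ 1.5 mA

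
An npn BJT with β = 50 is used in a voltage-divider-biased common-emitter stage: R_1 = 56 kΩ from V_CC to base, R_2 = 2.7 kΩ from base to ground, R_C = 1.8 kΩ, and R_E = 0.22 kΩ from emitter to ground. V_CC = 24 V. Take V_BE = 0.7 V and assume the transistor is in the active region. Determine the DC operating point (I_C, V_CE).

Thevenize the base divider: V_Th = V_CC·R_2/(R_1+R_2) = 24×2.7/58.7 = 1.1 V, R_Th = R_1‖R_2 = 2.58 kΩ.
Base-emitter loop: V_Th = I_B·R_Th + V_BE + (β+1)I_B·R_E, so I_B = (1.1 − 0.7) / (2.58 + 51×0.22) = 0.0293 mA.
I_C = β·I_B = 50×0.0293 = 1.46 mA, and I_E = (β+1)I_B = 1.49 mA.
V_CE = V_CC − I_C·R_C − I_E·R_E = 24 − 1.46×1.8 − 1.49×0.22 = 21 V.
V_CE = 21 V > 0.2 V confirms active-region operation.

I_C ≈ 1.5 mA, V_CE ≈ 21 V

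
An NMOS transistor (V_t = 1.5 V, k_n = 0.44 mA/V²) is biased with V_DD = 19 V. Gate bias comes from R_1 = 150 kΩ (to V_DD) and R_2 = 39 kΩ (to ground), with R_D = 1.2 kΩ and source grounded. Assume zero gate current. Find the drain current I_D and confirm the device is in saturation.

I_D ≈ 1.3 mA

V_G = V_DD·R_2/(R_1+R_2) = 19×39/189 = 3.92 V. With the source grounded, V_GS = V_G = 3.92 V.
Assume saturation: I_D = (k_n/2)(V_GS − V_t)² = (0.44/2)×(3.92 − 1.5)² = 0.22×2.42² = 1.29 mA.
V_DS = V_DD − I_D·R_D = 19 − 1.29×1.2 = 17.5 V.
Saturation requires V_DS ≥ V_GS − V_t = 2.42 V; 17.5 ≥ 2.42 ✓.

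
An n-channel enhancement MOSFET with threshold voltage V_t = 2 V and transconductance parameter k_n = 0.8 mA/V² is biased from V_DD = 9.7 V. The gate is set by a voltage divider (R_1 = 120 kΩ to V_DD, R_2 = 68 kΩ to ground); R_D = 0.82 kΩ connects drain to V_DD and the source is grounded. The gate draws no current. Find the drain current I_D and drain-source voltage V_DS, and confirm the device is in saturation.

I_D ≈ 0.91 mA, V_DS ≈ 9 V

V_G = V_DD·R_2/(R_1+R_2) = 9.7×68/188 = 3.51 V. With the source grounded, V_GS = V_G = 3.51 V.
Assume saturation: I_D = (k_n/2)(V_GS − V_t)² = (0.8/2)×(3.51 − 2)² = 0.4×1.51² = 0.91 mA.
V_DS = V_DD − I_D·R_D = 9.7 − 0.91×0.82 = 8.95 V.
Saturation requires V_DS ≥ V_GS − V_t = 1.51 V; 8.95 ≥ 1.51 ✓.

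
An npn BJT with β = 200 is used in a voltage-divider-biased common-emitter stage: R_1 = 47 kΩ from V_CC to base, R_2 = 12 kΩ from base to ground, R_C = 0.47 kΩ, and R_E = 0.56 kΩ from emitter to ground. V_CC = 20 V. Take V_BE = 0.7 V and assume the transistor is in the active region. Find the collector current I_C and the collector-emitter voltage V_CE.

I_C ≈ 5.5 mA, V_CE ≈ 14 V

Thevenize the base divider: V_Th = V_CC·R_2/(R_1+R_2) = 20×12/59 = 4.07 V, R_Th = R_1‖R_2 = 9.56 kΩ.
Base-emitter loop: V_Th = I_B·R_Th + V_BE + (β+1)I_B·R_E, so I_B = (4.07 − 0.7) / (9.56 + 201×0.56) = 0.0276 mA.
I_C = β·I_B = 200×0.0276 = 5.52 mA, and I_E = (β+1)I_B = 5.54 mA.
V_CE = V_CC − I_C·R_C − I_E·R_E = 20 − 5.52×0.47 − 5.54×0.56 = 14.3 V.
V_CE = 14.3 V > 0.2 V confirms active-region operation.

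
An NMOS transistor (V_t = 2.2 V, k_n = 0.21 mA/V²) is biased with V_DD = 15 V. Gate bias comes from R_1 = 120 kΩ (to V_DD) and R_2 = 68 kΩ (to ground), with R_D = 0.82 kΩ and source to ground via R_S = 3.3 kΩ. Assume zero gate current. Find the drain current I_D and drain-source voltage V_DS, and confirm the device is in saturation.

V_G = V_DD·R_2/(R_1+R_2) = 15×68/188 = 5.43 V.
Assume saturation: I_D = (k_n/2)(V_GS − V_t)² with V_GS = V_G − I_D·R_S = 5.43 − 3.3·I_D.
Substituting gives 1.14·I_D² − 3.24·I_D + 1.09 = 0, with roots I_D = 0.392 or 2.44 mA.
The root I_D = 2.44 mA gives V_GS = -2.62 V ≤ V_t, so take I_D = 0.392 mA.
Then V_GS = 4.13 V and V_DS = V_DD − I_D(R_D+R_S) = 15 − 0.392×4.12 = 13.4 V.
Saturation requires V_DS ≥ V_GS − V_t = 1.93 V; 13.4 ≥ 1.93 ✓.

I_D ≈ 0.39 mA, V_DS ≈ 13 V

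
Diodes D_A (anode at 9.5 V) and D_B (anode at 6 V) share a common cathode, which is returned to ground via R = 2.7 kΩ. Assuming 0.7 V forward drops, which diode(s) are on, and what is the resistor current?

Only D_A conducts; I_R ≈ 3.3 mA

Assume both conduct. Then node N would need to be at both 9.5−0.7 = 8.8 V and 6−0.7 = 5.3 V, which is impossible.
Assume only D_A conducts: V_N = 9.5 − 0.7 = 8.8 V, so I_R = 8.8/2.7 = 3.26 mA.
Check D_B: its anode-to-cathode voltage is 6 − 8.8 = -2.8 V < 0.7 V, so it is off. The assumption is consistent.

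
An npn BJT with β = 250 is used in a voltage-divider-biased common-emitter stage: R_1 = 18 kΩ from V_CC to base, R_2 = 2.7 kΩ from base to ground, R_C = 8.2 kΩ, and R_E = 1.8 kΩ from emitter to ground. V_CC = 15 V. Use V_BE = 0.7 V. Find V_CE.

Thevenize the base divider: V_Th = V_CC·R_2/(R_1+R_2) = 15×2.7/20.7 = 1.96 V, R_Th = R_1‖R_2 = 2.35 kΩ.
Base-emitter loop: V_Th = I_B·R_Th + V_BE + (β+1)I_B·R_E, so I_B = (1.96 − 0.7) / (2.35 + 251×1.8) = 0.00277 mA.
I_C = β·I_B = 250×0.00277 = 0.692 mA, and I_E = (β+1)I_B = 0.694 mA.
V_CE = V_CC − I_C·R_C − I_E·R_E = 15 − 0.692×8.2 − 0.694×1.8 = 8.08 V.
V_CE = 8.08 V > 0.2 V confirms active-region operation.

V_CE ≈ 8.1 V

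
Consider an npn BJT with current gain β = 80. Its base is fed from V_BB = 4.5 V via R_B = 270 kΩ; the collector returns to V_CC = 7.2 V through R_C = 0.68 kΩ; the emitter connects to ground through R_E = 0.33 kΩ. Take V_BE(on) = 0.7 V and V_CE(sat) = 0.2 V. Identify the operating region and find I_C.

Assume active. Base-emitter loop: I_B = (V_BB − V_BE)/(R_B + (β+1)R_E) = (4.5 − 0.7)/(270 + 81×0.33) = 0.0128 mA.
I_C = β·I_B = 80×0.0128 = 1.02 mA.
V_CE = V_CC − I_C·R_C − I_E·R_E = 7.2 − 1.02×0.68 − 1.04×0.33 = 6.16 V > V_CE(sat), so the active-region assumption holds.

active; I_C ≈ 1 mA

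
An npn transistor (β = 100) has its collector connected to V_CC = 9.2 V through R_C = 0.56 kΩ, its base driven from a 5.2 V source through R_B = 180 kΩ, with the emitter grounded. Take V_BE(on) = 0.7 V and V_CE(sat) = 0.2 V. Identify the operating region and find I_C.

Assume active. Base-emitter loop: I_B = (V_BB − V_BE)/R_B = (5.2 − 0.7)/180 = 0.025 mA.
I_C = β·I_B = 100×0.025 = 2.5 mA.
V_CE = V_CC − I_C·R_C = 9.2 − 2.5×0.56 = 7.8 V > V_CE(sat), so the active-region assumption holds.

active; I_C ≈ 2.5 mA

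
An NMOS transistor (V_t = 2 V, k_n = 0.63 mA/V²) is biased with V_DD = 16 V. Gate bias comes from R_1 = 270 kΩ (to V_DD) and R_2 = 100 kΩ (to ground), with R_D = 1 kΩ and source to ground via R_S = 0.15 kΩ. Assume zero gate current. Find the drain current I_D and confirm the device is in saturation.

I_D ≈ 1.4 mA

V_G = V_DD·R_2/(R_1+R_2) = 16×100/370 = 4.32 V.
Assume saturation: I_D = (k_n/2)(V_GS − V_t)² with V_GS = V_G − I_D·R_S = 4.32 − 0.15·I_D.
Substituting gives 0.00709·I_D² − 1.22·I_D + 1.7 = 0, with roots I_D = 1.41 or 171 mA.
The root I_D = 171 mA gives V_GS = -21.3 V ≤ V_t, so take I_D = 1.41 mA.
Then V_GS = 4.11 V and V_DS = V_DD − I_D(R_D+R_S) = 16 − 1.41×1.15 = 14.4 V.
Saturation requires V_DS ≥ V_GS − V_t = 2.11 V; 14.4 ≥ 2.11 ✓.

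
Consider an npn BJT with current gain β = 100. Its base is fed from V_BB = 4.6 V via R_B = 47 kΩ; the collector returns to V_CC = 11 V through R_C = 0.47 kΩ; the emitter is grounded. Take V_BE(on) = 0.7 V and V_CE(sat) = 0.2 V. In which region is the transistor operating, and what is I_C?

active; I_C ≈ 8.3 mA

Assume active. Base-emitter loop: I_B = (V_BB − V_BE)/R_B = (4.6 − 0.7)/47 = 0.083 mA.
I_C = β·I_B = 100×0.083 = 8.3 mA.
V_CE = V_CC − I_C·R_C = 11 − 8.3×0.47 = 7.1 V > V_CE(sat), so the active-region assumption holds.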